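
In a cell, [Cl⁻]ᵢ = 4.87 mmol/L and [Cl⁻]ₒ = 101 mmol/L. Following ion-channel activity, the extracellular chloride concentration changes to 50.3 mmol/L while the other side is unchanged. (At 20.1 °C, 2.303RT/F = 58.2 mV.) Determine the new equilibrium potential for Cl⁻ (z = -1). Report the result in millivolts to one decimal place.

-59.0 mV

After the shift: [Cl⁻]_out = 50.3, [Cl⁻]_in = 4.87 mmol/L.
E_new = (58.2/-1)·log₁₀(50.3/4.87) = -58.20 · (1.0140) = -59.02 mV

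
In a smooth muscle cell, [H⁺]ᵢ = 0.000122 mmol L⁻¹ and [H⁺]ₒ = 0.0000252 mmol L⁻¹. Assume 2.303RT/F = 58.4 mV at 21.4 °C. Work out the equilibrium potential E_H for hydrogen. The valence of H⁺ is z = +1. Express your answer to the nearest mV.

E = (58.4/z) · log₁₀([H⁺]_out/[H⁺]_in) with z = +1.
= (58.4/1) · log₁₀(0.0000252/0.000122) = 58.40 · log₁₀(0.2066)
= 58.40 · (-0.6850) = -40.00 mV

-40 mV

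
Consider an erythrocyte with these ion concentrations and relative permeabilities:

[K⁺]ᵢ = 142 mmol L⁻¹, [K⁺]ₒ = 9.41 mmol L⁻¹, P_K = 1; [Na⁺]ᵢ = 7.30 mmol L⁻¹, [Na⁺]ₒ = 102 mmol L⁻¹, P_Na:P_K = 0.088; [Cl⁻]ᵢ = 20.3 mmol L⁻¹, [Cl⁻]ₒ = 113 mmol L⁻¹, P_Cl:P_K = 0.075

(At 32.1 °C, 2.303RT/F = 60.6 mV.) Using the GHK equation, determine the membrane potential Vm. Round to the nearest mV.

-53 mV

Vm = 60.6 · log₁₀[(Σ P·[cation]ₒ + Σ P·[anion]ᵢ) / (Σ P·[cation]ᵢ + Σ P·[anion]ₒ)]
Numerator = 1×9.41 + 0.088×102 + 0.075×20.3 = 19.91
Denominator = 1×142 + 0.088×7.30 + 0.075×113 = 151.1
Vm = 60.6 · log₁₀(0.13174) = 60.6 × (-0.8803) = -53.34 mV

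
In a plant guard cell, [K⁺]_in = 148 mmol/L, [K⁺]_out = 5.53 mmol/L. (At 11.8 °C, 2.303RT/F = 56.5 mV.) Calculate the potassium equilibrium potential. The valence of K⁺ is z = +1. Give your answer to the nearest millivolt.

E = (56.5/z) · log₁₀([K⁺]_out/[K⁺]_in) with z = +1.
= (56.5/1) · log₁₀(5.53/148) = 56.50 · log₁₀(0.03736)
= 56.50 · (-1.4275) = -80.66 mV

-81 mV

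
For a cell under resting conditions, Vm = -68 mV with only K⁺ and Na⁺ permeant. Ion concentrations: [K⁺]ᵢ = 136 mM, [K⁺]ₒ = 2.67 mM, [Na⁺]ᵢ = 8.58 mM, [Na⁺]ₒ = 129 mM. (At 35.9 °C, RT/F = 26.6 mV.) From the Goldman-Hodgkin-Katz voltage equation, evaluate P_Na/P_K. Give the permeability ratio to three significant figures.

Let α = P_Na/P_K. GHK: Vm = 26.6·ln[(Kₒ + α·Naₒ)/(Kᵢ + α·Naᵢ)].
e^(Vm/26.6) = e^(-68.0/26.6) = 0.077584
So 0.077584·(Kᵢ + α·Naᵢ) = Kₒ + α·Naₒ → α = (0.077584·136.0 − 2.67) / (129.0 − 0.077584·8.58)
α = (10.55 − 2.67) / (129.0 − 0.6657) = 7.881/128.3 = 0.06141

0.0614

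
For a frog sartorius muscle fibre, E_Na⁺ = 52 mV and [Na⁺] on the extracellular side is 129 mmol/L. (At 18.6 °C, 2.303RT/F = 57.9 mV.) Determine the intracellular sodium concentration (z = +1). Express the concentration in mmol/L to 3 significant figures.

Nernst: E = (57.9/1) · log₁₀([out]/[in]), so log₁₀([out]/[in]) = 52.0 × 1 / 57.9 = 0.8981.
[out]/[in] = 10^(0.8981) = 7.909.
[in] = 129 / 7.909 = 16.31 mmol/L.

16.3 mmol/L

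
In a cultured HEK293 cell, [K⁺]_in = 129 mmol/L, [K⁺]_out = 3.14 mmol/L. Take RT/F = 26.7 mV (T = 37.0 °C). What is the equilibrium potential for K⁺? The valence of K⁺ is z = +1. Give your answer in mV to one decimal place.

-99.2 mV

E = (26.7/z) · ln([K⁺]_out/[K⁺]_in) with z = +1.
= (26.7/1) · ln(3.14/129) = 26.70 · ln(0.02434)
= 26.70 · (-3.7156) = -99.21 mV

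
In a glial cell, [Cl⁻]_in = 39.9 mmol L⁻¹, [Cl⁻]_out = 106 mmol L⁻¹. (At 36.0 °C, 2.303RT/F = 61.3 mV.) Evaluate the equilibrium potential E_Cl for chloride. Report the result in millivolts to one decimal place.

-26.0 mV

E = (61.3/z) · log₁₀([Cl⁻]_out/[Cl⁻]_in) with z = -1.
For an anion, dividing by z = -1 reverses the sign.
= (61.3/-1) · log₁₀(106/39.9) = -61.30 · log₁₀(2.657)
= -61.30 · (0.4243) = -26.01 mV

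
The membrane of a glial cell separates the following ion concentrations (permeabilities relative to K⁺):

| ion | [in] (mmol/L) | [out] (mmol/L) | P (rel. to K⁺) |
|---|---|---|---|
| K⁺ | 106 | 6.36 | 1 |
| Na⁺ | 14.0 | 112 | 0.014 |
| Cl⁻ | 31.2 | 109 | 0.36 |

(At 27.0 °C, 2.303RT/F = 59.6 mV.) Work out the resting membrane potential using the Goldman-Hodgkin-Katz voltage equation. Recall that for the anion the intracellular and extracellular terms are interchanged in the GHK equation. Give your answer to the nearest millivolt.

Vm = 59.6 · log₁₀[(Σ P·[cation]ₒ + Σ P·[anion]ᵢ) / (Σ P·[cation]ᵢ + Σ P·[anion]ₒ)]
Numerator = 1×6.36 + 0.014×112 + 0.36×31.2 = 19.16
Denominator = 1×106 + 0.014×14.0 + 0.36×109 = 145.4
Vm = 59.6 · log₁₀(0.13174) = 59.6 × (-0.8803) = -52.46 mV

-52 mV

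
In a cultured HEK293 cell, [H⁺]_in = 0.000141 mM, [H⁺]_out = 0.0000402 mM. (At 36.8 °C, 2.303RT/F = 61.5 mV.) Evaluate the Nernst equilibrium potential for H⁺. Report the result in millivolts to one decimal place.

-33.5 mV

E = (61.5/z) · log₁₀([H⁺]_out/[H⁺]_in) with z = +1.
= (61.5/1) · log₁₀(0.0000402/0.000141) = 61.50 · log₁₀(0.2851)
= 61.50 · (-0.5450) = -33.52 mV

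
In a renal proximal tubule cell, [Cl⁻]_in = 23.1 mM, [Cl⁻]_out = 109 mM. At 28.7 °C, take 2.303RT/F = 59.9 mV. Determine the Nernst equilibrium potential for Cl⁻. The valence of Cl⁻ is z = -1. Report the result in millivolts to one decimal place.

E = (59.9/z) · log₁₀([Cl⁻]_out/[Cl⁻]_in) with z = -1.
For an anion, dividing by z = -1 reverses the sign.
= (59.9/-1) · log₁₀(109/23.1) = -59.90 · log₁₀(4.719)
= -59.90 · (0.6738) = -40.36 mV

-40.4 mV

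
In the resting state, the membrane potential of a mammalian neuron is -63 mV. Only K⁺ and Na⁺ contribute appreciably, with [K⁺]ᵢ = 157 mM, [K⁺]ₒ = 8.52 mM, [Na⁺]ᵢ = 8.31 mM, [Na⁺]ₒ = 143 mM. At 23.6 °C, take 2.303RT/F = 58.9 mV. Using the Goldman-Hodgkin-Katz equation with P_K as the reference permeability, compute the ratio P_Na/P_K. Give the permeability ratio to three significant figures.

0.0341

Let α = P_Na/P_K. GHK: Vm = 58.9·log₁₀[(Kₒ + α·Naₒ)/(Kᵢ + α·Naᵢ)].
10^(Vm/58.9) = 10^(-63.0/58.9) = 0.08519
So 0.08519·(Kᵢ + α·Naᵢ) = Kₒ + α·Naₒ → α = (0.08519·157.0 − 8.52) / (143.0 − 0.08519·8.31)
α = (13.37 − 8.52) / (143.0 − 0.7079) = 4.855/142.3 = 0.03412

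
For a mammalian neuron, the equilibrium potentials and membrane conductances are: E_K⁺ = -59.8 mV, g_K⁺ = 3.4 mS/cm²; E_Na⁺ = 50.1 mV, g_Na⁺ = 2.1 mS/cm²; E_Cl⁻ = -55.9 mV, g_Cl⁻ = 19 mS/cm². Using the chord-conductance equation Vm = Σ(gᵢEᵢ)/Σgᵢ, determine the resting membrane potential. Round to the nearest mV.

Σ gᵢEᵢ = 3.4·(-59.8) + 2.1·(50.1) + 19·(-55.9) = -1160.21
Σ gᵢ = 3.4 + 2.1 + 19 = 24.5
Vm = -1160.21 / 24.5 = -47.36 mV

-47 mV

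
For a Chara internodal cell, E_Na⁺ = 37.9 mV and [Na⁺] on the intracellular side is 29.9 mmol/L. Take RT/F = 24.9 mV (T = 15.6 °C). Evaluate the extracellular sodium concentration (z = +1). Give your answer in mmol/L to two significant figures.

140 mmol/L

Nernst: E = (24.9/1) · ln([out]/[in]), so ln([out]/[in]) = 37.9 × 1 / 24.9 = 1.5221.
[out]/[in] = e^(1.5221) = 4.582.
[out] = 4.582 × 29.9 = 137 mmol/L.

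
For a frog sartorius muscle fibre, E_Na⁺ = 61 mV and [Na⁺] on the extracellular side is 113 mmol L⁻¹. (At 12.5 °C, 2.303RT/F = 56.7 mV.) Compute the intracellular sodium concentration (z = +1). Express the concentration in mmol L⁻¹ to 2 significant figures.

Nernst: E = (56.7/1) · log₁₀([out]/[in]), so log₁₀([out]/[in]) = 61.0 × 1 / 56.7 = 1.0758.
[out]/[in] = 10^(1.0758) = 11.91.
[in] = 113 / 11.91 = 9.489 mmol L⁻¹.

9.5 mmol L⁻¹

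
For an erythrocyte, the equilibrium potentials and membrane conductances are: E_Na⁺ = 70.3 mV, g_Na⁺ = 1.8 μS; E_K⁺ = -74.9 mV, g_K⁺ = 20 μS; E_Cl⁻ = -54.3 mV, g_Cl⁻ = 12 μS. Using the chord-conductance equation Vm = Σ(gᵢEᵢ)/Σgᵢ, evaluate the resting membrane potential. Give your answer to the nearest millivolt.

-60 mV

Σ gᵢEᵢ = 1.8·(70.3) + 20·(-74.9) + 12·(-54.3) = -2023.06
Σ gᵢ = 1.8 + 20 + 12 = 33.8
Vm = -2023.06 / 33.8 = -59.85 mV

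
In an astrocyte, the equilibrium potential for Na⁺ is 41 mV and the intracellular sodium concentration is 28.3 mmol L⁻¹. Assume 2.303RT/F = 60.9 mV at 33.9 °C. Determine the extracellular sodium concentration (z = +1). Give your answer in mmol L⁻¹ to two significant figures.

130 mmol L⁻¹

Nernst: E = (60.9/1) · log₁₀([out]/[in]), so log₁₀([out]/[in]) = 41.0 × 1 / 60.9 = 0.6732.
[out]/[in] = 10^(0.6732) = 4.712.
[out] = 4.712 × 28.3 = 133.4 mmol L⁻¹.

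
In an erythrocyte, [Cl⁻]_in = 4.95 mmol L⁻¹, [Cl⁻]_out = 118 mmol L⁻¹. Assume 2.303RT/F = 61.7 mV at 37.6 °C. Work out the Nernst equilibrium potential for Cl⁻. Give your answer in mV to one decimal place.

E = (61.7/z) · log₁₀([Cl⁻]_out/[Cl⁻]_in) with z = -1.
For an anion, dividing by z = -1 reverses the sign.
= (61.7/-1) · log₁₀(118/4.95) = -61.70 · log₁₀(23.84)
= -61.70 · (1.3773) = -84.98 mV

-85.0 mV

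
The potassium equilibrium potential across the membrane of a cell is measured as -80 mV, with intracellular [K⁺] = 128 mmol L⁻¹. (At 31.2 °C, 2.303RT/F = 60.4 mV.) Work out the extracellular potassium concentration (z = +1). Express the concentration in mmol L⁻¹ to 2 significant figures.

Nernst: E = (60.4/1) · log₁₀([out]/[in]), so log₁₀([out]/[in]) = -80.0 × 1 / 60.4 = -1.3245.
[out]/[in] = 10^(-1.3245) = 0.04737.
[out] = 0.04737 × 128 = 6.063 mmol L⁻¹.

6.1 mmol L⁻¹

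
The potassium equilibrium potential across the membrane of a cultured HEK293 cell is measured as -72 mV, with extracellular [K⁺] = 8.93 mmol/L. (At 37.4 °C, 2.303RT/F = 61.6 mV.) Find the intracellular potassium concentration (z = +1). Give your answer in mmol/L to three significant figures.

132 mmol/L

Nernst: E = (61.6/1) · log₁₀([out]/[in]), so log₁₀([out]/[in]) = -72.0 × 1 / 61.6 = -1.1688.
[out]/[in] = 10^(-1.1688) = 0.06779.
[in] = 8.93 / 0.06779 = 131.7 mmol/L.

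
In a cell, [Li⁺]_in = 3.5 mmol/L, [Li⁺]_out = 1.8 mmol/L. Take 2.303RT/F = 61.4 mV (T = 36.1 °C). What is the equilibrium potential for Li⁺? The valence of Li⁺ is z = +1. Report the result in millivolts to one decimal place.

-17.7 mV

E = (61.4/z) · log₁₀([Li⁺]_out/[Li⁺]_in) with z = +1.
= (61.4/1) · log₁₀(1.8/3.5) = 61.40 · log₁₀(0.5143)
= 61.40 · (-0.2888) = -17.73 mV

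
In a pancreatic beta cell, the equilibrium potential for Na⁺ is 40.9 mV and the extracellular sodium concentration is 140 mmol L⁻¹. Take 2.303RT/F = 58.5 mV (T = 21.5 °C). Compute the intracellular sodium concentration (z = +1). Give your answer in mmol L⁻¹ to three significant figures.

Nernst: E = (58.5/1) · log₁₀([out]/[in]), so log₁₀([out]/[in]) = 40.9 × 1 / 58.5 = 0.6991.
[out]/[in] = 10^(0.6991) = 5.002.
[in] = 140 / 5.002 = 27.99 mmol L⁻¹.

28.0 mmol L⁻¹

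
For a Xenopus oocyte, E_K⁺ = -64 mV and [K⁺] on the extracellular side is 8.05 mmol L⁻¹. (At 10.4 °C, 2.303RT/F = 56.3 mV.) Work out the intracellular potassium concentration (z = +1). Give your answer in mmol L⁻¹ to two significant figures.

Nernst: E = (56.3/1) · log₁₀([out]/[in]), so log₁₀([out]/[in]) = -64.0 × 1 / 56.3 = -1.1368.
[out]/[in] = 10^(-1.1368) = 0.07298.
[in] = 8.05 / 0.07298 = 110.3 mmol L⁻¹.

110 mmol L⁻¹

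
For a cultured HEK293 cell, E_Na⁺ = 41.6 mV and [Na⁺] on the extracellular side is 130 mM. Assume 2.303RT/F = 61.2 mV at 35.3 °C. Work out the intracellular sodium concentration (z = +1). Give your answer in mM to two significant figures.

Nernst: E = (61.2/1) · log₁₀([out]/[in]), so log₁₀([out]/[in]) = 41.6 × 1 / 61.2 = 0.6797.
[out]/[in] = 10^(0.6797) = 4.783.
[in] = 130 / 4.783 = 27.18 mM.

27 mM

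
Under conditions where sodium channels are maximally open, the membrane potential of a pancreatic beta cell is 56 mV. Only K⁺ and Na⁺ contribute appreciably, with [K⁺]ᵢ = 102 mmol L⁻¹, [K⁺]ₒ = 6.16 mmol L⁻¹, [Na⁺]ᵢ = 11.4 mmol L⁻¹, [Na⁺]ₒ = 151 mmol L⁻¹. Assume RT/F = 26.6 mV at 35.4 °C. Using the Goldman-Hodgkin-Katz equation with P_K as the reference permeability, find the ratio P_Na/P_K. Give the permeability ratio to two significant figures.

Let α = P_Na/P_K. GHK: Vm = 26.6·ln[(Kₒ + α·Naₒ)/(Kᵢ + α·Naᵢ)].
e^(Vm/26.6) = e^(56.0/26.6) = 8.2093
So 8.2093·(Kᵢ + α·Naᵢ) = Kₒ + α·Naₒ → α = (8.2093·102.0 − 6.16) / (151.0 − 8.2093·11.4)
α = (837.3 − 6.16) / (151.0 − 93.59) = 831.2/57.41 = 14.48

14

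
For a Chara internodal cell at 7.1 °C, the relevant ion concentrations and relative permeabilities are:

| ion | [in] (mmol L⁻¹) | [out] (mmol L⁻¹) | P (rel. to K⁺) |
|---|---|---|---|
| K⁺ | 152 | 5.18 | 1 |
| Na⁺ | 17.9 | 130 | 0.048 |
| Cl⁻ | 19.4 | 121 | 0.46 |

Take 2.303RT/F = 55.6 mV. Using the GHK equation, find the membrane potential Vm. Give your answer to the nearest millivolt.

Vm = 55.6 · log₁₀[(Σ P·[cation]ₒ + Σ P·[anion]ᵢ) / (Σ P·[cation]ᵢ + Σ P·[anion]ₒ)]
Numerator = 1×5.18 + 0.048×130 + 0.46×19.4 = 20.34
Denominator = 1×152 + 0.048×17.9 + 0.46×121 = 208.5
Vm = 55.6 · log₁₀(0.097564) = 55.6 × (-1.0107) = -56.20 mV

-56 mV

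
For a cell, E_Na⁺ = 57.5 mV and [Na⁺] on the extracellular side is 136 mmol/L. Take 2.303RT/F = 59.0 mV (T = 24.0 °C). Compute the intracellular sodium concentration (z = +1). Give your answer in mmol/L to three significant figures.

Nernst: E = (59.0/1) · log₁₀([out]/[in]), so log₁₀([out]/[in]) = 57.5 × 1 / 59.0 = 0.9746.
[out]/[in] = 10^(0.9746) = 9.431.
[in] = 136 / 9.431 = 14.42 mmol/L.

14.4 mmol/L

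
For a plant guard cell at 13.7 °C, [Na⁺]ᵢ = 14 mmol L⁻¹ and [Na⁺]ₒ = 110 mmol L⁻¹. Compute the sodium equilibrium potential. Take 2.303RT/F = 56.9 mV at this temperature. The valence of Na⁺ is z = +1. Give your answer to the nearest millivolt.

51 mV

E = (56.9/z) · log₁₀([Na⁺]_out/[Na⁺]_in) with z = +1.
= (56.9/1) · log₁₀(110/14) = 56.90 · log₁₀(7.857)
= 56.90 · (0.8953) = 50.94 mV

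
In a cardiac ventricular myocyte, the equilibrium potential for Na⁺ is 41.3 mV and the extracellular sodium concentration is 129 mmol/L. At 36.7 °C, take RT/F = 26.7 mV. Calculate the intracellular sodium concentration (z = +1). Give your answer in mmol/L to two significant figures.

27 mmol/L

Nernst: E = (26.7/1) · ln([out]/[in]), so ln([out]/[in]) = 41.3 × 1 / 26.7 = 1.5468.
[out]/[in] = e^(1.5468) = 4.696.
[in] = 129 / 4.696 = 27.47 mmol/L.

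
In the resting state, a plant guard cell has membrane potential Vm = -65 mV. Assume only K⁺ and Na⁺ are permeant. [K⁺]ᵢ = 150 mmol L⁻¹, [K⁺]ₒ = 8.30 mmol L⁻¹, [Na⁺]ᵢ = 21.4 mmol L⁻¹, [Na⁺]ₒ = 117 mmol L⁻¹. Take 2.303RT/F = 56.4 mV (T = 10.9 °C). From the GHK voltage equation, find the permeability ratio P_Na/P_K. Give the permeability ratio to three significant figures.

0.0196

Let α = P_Na/P_K. GHK: Vm = 56.4·log₁₀[(Kₒ + α·Naₒ)/(Kᵢ + α·Naᵢ)].
10^(Vm/56.4) = 10^(-65.0/56.4) = 0.070391
So 0.070391·(Kᵢ + α·Naᵢ) = Kₒ + α·Naₒ → α = (0.070391·150.0 − 8.3) / (117.0 − 0.070391·21.4)
α = (10.56 − 8.3) / (117.0 − 1.506) = 2.259/115.5 = 0.01956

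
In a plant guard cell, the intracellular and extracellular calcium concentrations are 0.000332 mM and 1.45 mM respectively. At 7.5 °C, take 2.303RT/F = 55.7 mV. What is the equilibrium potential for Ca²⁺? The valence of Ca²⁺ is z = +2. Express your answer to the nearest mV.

E = (55.7/z) · log₁₀([Ca²⁺]_out/[Ca²⁺]_in) with z = +2.
= (55.7/2) · log₁₀(1.45/0.000332) = 27.85 · log₁₀(4367)
= 27.85 · (3.6402) = 101.38 mV

101 mV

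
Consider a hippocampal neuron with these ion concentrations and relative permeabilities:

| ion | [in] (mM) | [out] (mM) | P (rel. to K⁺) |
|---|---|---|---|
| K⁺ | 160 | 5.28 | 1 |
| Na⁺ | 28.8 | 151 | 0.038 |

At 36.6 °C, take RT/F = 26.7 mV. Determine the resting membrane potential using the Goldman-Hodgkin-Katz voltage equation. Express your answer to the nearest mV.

Vm = 26.7 · ln[(Σ P·[cation]ₒ + Σ P·[anion]ᵢ) / (Σ P·[cation]ᵢ + Σ P·[anion]ₒ)]
Numerator = 1×5.28 + 0.038×151 = 11.02
Denominator = 1×160 + 0.038×28.8 = 161.1
Vm = 26.7 · ln(0.068395) = 26.7 × (-2.6825) = -71.62 mV

-72 mV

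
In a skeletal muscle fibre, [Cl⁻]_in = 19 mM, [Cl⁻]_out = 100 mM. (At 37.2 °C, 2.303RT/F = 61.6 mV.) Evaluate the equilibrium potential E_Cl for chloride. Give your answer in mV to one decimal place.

E = (61.6/z) · log₁₀([Cl⁻]_out/[Cl⁻]_in) with z = -1.
For an anion, dividing by z = -1 reverses the sign.
= (61.6/-1) · log₁₀(100/19) = -61.60 · log₁₀(5.263)
= -61.60 · (0.7212) = -44.43 mV

-44.4 mV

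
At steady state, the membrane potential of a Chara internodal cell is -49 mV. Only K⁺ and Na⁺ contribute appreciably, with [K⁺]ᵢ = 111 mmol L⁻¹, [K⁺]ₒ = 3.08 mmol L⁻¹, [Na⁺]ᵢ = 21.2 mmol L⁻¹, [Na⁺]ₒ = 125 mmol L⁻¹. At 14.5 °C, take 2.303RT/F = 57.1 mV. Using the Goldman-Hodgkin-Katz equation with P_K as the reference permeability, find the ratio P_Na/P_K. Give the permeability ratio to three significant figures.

0.101

Let α = P_Na/P_K. GHK: Vm = 57.1·log₁₀[(Kₒ + α·Naₒ)/(Kᵢ + α·Naᵢ)].
10^(Vm/57.1) = 10^(-49.0/57.1) = 0.13863
So 0.13863·(Kᵢ + α·Naᵢ) = Kₒ + α·Naₒ → α = (0.13863·111.0 − 3.08) / (125.0 − 0.13863·21.2)
α = (15.39 − 3.08) / (125.0 − 2.939) = 12.31/122.1 = 0.1008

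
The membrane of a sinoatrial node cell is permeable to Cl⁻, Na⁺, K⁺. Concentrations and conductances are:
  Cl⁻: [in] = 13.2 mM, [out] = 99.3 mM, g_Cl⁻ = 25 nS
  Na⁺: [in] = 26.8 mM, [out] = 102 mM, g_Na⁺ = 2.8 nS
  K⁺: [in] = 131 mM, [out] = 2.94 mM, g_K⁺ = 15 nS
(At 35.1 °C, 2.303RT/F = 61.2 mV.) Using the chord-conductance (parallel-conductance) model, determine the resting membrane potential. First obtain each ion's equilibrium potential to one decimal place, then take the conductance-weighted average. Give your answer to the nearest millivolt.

E_Cl⁻ = (61.2/-1)·log₁₀(99.3/13.2) = -53.6 mV
E_Na⁺ = (61.2/1)·log₁₀(102/26.8) = 35.5 mV
E_K⁺ = (61.2/1)·log₁₀(2.94/131) = -100.9 mV
Vm = (Σ gᵢEᵢ)/(Σ gᵢ) = (25·-53.6 + 2.8·35.5 + 15·-100.9) / (25 + 2.8 + 15)
= -2754.10 / 42.8 = -64.35 mV

-64 mV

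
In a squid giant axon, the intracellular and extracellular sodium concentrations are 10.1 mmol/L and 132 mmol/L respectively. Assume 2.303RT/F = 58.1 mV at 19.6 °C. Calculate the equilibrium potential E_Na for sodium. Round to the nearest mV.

E = (58.1/z) · log₁₀([Na⁺]_out/[Na⁺]_in) with z = +1.
= (58.1/1) · log₁₀(132/10.1) = 58.10 · log₁₀(13.07)
= 58.10 · (1.1163) = 64.85 mV

65 mV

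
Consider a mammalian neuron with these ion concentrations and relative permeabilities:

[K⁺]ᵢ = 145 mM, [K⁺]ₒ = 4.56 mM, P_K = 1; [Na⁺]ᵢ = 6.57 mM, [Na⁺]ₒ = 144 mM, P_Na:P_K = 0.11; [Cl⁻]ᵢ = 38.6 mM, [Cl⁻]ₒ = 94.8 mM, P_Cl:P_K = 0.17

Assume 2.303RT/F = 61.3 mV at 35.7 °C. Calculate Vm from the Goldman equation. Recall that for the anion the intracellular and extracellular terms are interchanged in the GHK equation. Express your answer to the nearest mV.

-48 mV

Vm = 61.3 · log₁₀[(Σ P·[cation]ₒ + Σ P·[anion]ᵢ) / (Σ P·[cation]ᵢ + Σ P·[anion]ₒ)]
Numerator = 1×4.56 + 0.11×144 + 0.17×38.6 = 26.96
Denominator = 1×145 + 0.11×6.57 + 0.17×94.8 = 161.8
Vm = 61.3 · log₁₀(0.1666) = 61.3 × (-0.7783) = -47.71 mV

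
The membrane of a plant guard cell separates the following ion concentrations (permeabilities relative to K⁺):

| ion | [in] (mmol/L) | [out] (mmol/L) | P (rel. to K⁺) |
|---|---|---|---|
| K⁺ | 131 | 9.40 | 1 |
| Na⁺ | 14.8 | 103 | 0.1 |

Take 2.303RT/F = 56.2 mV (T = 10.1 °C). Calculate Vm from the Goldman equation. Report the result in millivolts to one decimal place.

-46.5 mV

Vm = 56.2 · log₁₀[(Σ P·[cation]ₒ + Σ P·[anion]ᵢ) / (Σ P·[cation]ᵢ + Σ P·[anion]ₒ)]
Numerator = 1×9.40 + 0.1×103 = 19.7
Denominator = 1×131 + 0.1×14.8 = 132.5
Vm = 56.2 · log₁₀(0.1487) = 56.2 × (-0.8277) = -46.52 mV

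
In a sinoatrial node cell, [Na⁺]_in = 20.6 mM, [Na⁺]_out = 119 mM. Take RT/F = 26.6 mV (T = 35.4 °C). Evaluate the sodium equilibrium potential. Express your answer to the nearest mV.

E = (26.6/z) · ln([Na⁺]_out/[Na⁺]_in) with z = +1.
= (26.6/1) · ln(119/20.6) = 26.60 · ln(5.777)
= 26.60 · (1.7538) = 46.65 mV

47 mV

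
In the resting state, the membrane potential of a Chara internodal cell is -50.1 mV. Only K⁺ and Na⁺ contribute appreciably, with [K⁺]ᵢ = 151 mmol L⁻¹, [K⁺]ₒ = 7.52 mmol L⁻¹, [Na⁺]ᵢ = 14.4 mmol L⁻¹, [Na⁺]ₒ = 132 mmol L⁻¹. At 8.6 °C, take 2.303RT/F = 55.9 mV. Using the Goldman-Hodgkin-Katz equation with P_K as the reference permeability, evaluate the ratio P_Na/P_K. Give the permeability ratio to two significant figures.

0.090

Let α = P_Na/P_K. GHK: Vm = 55.9·log₁₀[(Kₒ + α·Naₒ)/(Kᵢ + α·Naᵢ)].
10^(Vm/55.9) = 10^(-50.1/55.9) = 0.12699
So 0.12699·(Kᵢ + α·Naᵢ) = Kₒ + α·Naₒ → α = (0.12699·151.0 − 7.52) / (132.0 − 0.12699·14.4)
α = (19.17 − 7.52) / (132.0 − 1.829) = 11.65/130.2 = 0.08954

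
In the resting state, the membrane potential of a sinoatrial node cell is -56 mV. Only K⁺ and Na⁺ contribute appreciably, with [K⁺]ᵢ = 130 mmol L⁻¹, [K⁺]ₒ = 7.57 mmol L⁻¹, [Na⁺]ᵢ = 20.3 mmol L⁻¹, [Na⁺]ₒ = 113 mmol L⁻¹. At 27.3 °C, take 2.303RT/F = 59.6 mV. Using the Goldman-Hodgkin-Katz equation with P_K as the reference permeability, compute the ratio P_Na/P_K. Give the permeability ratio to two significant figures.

0.067

Let α = P_Na/P_K. GHK: Vm = 59.6·log₁₀[(Kₒ + α·Naₒ)/(Kᵢ + α·Naᵢ)].
10^(Vm/59.6) = 10^(-56.0/59.6) = 0.11492
So 0.11492·(Kᵢ + α·Naᵢ) = Kₒ + α·Naₒ → α = (0.11492·130.0 − 7.57) / (113.0 − 0.11492·20.3)
α = (14.94 − 7.57) / (113.0 − 2.333) = 7.37/110.7 = 0.06659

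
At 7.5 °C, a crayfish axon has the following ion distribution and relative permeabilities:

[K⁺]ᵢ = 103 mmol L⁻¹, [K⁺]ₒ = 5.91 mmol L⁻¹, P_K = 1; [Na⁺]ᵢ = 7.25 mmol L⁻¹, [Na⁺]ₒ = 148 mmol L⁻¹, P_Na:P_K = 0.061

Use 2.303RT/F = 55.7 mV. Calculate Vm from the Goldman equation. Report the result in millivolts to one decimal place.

Vm = 55.7 · log₁₀[(Σ P·[cation]ₒ + Σ P·[anion]ᵢ) / (Σ P·[cation]ᵢ + Σ P·[anion]ₒ)]
Numerator = 1×5.91 + 0.061×148 = 14.94
Denominator = 1×103 + 0.061×7.25 = 103.4
Vm = 55.7 · log₁₀(0.14441) = 55.7 × (-0.8404) = -46.81 mV

-46.8 mV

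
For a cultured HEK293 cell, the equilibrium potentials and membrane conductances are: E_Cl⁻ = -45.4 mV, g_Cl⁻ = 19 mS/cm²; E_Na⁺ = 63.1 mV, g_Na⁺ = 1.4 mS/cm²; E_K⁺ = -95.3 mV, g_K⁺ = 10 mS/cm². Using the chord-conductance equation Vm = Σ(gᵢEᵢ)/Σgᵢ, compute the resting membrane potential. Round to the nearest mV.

Σ gᵢEᵢ = 19·(-45.4) + 1.4·(63.1) + 10·(-95.3) = -1727.26
Σ gᵢ = 19 + 1.4 + 10 = 30.4
Vm = -1727.26 / 30.4 = -56.82 mV

-57 mV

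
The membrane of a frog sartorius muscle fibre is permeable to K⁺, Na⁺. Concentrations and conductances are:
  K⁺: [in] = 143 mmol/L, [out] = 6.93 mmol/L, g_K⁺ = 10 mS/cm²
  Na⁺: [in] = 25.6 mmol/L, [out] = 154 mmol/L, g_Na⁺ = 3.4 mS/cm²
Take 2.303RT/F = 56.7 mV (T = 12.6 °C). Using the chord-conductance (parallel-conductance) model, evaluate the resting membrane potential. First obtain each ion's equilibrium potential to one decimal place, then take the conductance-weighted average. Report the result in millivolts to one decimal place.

-44.4 mV

E_K⁺ = (56.7/1)·log₁₀(6.93/143) = -74.5 mV
E_Na⁺ = (56.7/1)·log₁₀(154/25.6) = 44.2 mV
Vm = (Σ gᵢEᵢ)/(Σ gᵢ) = (10·-74.5 + 3.4·44.2) / (10 + 3.4)
= -594.72 / 13.4 = -44.38 mV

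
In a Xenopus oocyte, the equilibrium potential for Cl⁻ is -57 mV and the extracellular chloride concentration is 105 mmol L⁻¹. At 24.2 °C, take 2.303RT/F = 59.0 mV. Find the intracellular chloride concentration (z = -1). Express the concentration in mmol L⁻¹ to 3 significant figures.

11.4 mmol L⁻¹

Nernst: E = (59.0/-1) · log₁₀([out]/[in]), so log₁₀([out]/[in]) = -57.0 × -1 / 59.0 = 0.9661.
[out]/[in] = 10^(0.9661) = 9.249.
[in] = 105 / 9.249 = 11.35 mmol L⁻¹.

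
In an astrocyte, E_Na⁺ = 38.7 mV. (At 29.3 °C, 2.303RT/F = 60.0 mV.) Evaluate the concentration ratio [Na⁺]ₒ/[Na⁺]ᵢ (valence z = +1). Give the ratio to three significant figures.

4.42

log₁₀([out]/[in]) = E·z/(60.0) = 38.7 × 1 / 60.0 = 0.6450
[out]/[in] = 10^(0.6450) = 4.416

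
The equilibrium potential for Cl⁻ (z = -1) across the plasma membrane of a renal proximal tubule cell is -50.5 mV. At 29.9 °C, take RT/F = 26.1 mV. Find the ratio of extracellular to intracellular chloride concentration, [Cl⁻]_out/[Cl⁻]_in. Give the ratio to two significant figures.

ln([out]/[in]) = E·z/(26.1) = -50.5 × -1 / 26.1 = 1.9349
[out]/[in] = e^(1.9349) = 6.923

6.9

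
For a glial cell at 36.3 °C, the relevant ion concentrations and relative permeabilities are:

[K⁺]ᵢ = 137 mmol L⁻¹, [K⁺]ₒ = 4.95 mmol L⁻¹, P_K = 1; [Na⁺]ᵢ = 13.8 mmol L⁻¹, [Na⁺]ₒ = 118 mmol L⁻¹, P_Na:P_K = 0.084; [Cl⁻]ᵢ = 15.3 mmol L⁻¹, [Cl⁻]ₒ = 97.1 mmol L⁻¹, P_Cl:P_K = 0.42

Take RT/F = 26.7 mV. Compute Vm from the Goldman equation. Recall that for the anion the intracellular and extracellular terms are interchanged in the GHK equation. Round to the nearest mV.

Vm = 26.7 · ln[(Σ P·[cation]ₒ + Σ P·[anion]ᵢ) / (Σ P·[cation]ᵢ + Σ P·[anion]ₒ)]
Numerator = 1×4.95 + 0.084×118 + 0.42×15.3 = 21.29
Denominator = 1×137 + 0.084×13.8 + 0.42×97.1 = 178.9
Vm = 26.7 · ln(0.11897) = 26.7 × (-2.1289) = -56.84 mV

-57 mV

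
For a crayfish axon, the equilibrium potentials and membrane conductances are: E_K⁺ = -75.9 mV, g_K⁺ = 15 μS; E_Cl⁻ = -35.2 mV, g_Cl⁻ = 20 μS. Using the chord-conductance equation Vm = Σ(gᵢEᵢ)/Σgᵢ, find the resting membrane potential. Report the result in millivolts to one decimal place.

Σ gᵢEᵢ = 15·(-75.9) + 20·(-35.2) = -1842.50
Σ gᵢ = 15 + 20 = 35
Vm = -1842.50 / 35 = -52.64 mV

-52.6 mV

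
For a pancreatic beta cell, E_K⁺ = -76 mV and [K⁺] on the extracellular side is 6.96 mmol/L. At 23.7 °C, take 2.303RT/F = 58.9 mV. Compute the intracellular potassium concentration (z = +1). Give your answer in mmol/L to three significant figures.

136 mmol/L

Nernst: E = (58.9/1) · log₁₀([out]/[in]), so log₁₀([out]/[in]) = -76.0 × 1 / 58.9 = -1.2903.
[out]/[in] = 10^(-1.2903) = 0.05125.
[in] = 6.96 / 0.05125 = 135.8 mmol/L.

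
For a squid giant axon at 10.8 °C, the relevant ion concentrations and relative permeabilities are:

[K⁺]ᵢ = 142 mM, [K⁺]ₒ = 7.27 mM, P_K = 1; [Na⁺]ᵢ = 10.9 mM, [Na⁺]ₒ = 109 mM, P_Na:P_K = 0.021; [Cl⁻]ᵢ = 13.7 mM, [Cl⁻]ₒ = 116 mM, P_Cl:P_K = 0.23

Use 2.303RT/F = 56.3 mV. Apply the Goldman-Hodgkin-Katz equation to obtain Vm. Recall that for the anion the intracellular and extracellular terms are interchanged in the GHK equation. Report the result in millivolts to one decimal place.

-63.3 mV

Vm = 56.3 · log₁₀[(Σ P·[cation]ₒ + Σ P·[anion]ᵢ) / (Σ P·[cation]ᵢ + Σ P·[anion]ₒ)]
Numerator = 1×7.27 + 0.021×109 + 0.23×13.7 = 12.71
Denominator = 1×142 + 0.021×10.9 + 0.23×116 = 168.9
Vm = 56.3 · log₁₀(0.075248) = 56.3 × (-1.1235) = -63.25 mV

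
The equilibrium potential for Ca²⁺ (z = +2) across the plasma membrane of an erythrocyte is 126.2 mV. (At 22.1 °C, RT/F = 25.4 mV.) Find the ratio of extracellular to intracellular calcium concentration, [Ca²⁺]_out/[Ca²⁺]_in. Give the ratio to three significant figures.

20700

ln([out]/[in]) = E·z/(25.4) = 126.2 × 2 / 25.4 = 9.9370
[out]/[in] = e^(9.9370) = 2.068e+04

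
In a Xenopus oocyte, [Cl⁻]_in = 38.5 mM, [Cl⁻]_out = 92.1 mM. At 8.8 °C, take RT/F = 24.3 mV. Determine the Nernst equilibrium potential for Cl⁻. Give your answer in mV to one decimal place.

-21.2 mV

E = (24.3/z) · ln([Cl⁻]_out/[Cl⁻]_in) with z = -1.
For an anion, dividing by z = -1 reverses the sign.
= (24.3/-1) · ln(92.1/38.5) = -24.30 · ln(2.392)
= -24.30 · (0.8722) = -21.19 mV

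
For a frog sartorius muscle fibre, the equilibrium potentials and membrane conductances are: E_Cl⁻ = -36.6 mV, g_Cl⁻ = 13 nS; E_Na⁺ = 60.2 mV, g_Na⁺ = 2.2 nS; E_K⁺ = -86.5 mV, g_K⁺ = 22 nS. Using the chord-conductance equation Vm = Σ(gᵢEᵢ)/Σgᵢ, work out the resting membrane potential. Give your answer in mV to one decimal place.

-60.4 mV

Σ gᵢEᵢ = 13·(-36.6) + 2.2·(60.2) + 22·(-86.5) = -2246.36
Σ gᵢ = 13 + 2.2 + 22 = 37.2
Vm = -2246.36 / 37.2 = -60.39 mV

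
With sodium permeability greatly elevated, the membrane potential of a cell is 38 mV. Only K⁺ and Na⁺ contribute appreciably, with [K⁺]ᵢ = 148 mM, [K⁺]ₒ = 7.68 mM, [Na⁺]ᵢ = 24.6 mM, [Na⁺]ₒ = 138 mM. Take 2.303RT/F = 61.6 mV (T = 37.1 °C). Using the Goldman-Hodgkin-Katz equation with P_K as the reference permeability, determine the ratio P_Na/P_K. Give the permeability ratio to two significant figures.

Let α = P_Na/P_K. GHK: Vm = 61.6·log₁₀[(Kₒ + α·Naₒ)/(Kᵢ + α·Naᵢ)].
10^(Vm/61.6) = 10^(38.0/61.6) = 4.1389
So 4.1389·(Kᵢ + α·Naᵢ) = Kₒ + α·Naₒ → α = (4.1389·148.0 − 7.68) / (138.0 − 4.1389·24.6)
α = (612.6 − 7.68) / (138.0 − 101.8) = 604.9/36.18 = 16.72

17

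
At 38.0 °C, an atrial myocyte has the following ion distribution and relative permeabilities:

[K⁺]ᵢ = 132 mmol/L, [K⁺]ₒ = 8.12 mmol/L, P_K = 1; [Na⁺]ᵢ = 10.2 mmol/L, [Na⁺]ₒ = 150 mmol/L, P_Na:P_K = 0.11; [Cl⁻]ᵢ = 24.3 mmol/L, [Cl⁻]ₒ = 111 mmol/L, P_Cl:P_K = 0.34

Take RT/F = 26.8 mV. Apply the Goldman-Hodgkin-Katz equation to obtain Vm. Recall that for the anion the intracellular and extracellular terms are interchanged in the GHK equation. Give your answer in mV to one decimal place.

Vm = 26.8 · ln[(Σ P·[cation]ₒ + Σ P·[anion]ᵢ) / (Σ P·[cation]ᵢ + Σ P·[anion]ₒ)]
Numerator = 1×8.12 + 0.11×150 + 0.34×24.3 = 32.88
Denominator = 1×132 + 0.11×10.2 + 0.34×111 = 170.9
Vm = 26.8 · ln(0.19245) = 26.8 × (-1.6479) = -44.16 mV

-44.2 mV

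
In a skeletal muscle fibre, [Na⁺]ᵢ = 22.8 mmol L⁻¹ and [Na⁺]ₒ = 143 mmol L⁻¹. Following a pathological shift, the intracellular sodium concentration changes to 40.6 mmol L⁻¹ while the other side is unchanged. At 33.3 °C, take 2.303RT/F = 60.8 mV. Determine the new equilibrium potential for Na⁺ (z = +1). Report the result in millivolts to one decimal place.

After the shift: [Na⁺]_out = 143, [Na⁺]_in = 40.6 mmol L⁻¹.
E_new = (60.8/1)·log₁₀(143/40.6) = 60.80 · (0.5468) = 33.25 mV

33.2 mV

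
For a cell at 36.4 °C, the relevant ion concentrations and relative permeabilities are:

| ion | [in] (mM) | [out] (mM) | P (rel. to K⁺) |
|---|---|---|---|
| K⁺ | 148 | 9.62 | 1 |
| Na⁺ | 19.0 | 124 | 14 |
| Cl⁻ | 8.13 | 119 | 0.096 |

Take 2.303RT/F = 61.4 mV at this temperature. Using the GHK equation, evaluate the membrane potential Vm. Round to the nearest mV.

Vm = 61.4 · log₁₀[(Σ P·[cation]ₒ + Σ P·[anion]ᵢ) / (Σ P·[cation]ᵢ + Σ P·[anion]ₒ)]
Numerator = 1×9.62 + 14×124 + 0.096×8.13 = 1746
Denominator = 1×148 + 14×19.0 + 0.096×119 = 425.4
Vm = 61.4 · log₁₀(4.1051) = 61.4 × (0.6133) = 37.66 mV

38 mV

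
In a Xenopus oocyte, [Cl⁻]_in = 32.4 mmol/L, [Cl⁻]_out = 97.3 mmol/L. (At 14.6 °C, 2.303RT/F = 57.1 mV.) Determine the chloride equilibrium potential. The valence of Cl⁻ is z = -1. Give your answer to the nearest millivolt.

E = (57.1/z) · log₁₀([Cl⁻]_out/[Cl⁻]_in) with z = -1.
For an anion, dividing by z = -1 reverses the sign.
= (57.1/-1) · log₁₀(97.3/32.4) = -57.10 · log₁₀(3.003)
= -57.10 · (0.4776) = -27.27 mV

-27 mV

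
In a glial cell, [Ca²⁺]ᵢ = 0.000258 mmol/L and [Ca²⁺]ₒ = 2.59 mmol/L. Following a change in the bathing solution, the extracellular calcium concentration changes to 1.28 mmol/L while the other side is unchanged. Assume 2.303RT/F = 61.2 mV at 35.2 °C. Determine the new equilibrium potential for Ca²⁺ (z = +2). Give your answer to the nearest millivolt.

113 mV

After the shift: [Ca²⁺]_out = 1.28, [Ca²⁺]_in = 0.000258 mmol/L.
E_new = (61.2/2)·log₁₀(1.28/0.000258) = 30.60 · (3.6956) = 113.09 mV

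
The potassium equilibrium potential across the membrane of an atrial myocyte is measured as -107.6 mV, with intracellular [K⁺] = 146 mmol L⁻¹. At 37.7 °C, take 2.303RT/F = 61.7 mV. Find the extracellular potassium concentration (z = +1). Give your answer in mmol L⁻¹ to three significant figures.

Nernst: E = (61.7/1) · log₁₀([out]/[in]), so log₁₀([out]/[in]) = -107.6 × 1 / 61.7 = -1.7439.
[out]/[in] = 10^(-1.7439) = 0.01803.
[out] = 0.01803 × 146 = 2.633 mmol L⁻¹.

2.63 mmol L⁻¹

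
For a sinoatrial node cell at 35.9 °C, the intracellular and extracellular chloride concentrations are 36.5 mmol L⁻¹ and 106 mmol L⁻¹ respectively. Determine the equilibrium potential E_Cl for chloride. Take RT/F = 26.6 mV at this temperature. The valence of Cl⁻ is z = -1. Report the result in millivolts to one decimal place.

-28.4 mV

E = (26.6/z) · ln([Cl⁻]_out/[Cl⁻]_in) with z = -1.
For an anion, dividing by z = -1 reverses the sign.
= (26.6/-1) · ln(106/36.5) = -26.60 · ln(2.904)
= -26.60 · (1.0661) = -28.36 mV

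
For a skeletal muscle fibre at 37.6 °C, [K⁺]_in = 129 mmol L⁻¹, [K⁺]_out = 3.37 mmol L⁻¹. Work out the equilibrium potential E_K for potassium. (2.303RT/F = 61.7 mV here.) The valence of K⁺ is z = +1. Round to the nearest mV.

E = (61.7/z) · log₁₀([K⁺]_out/[K⁺]_in) with z = +1.
= (61.7/1) · log₁₀(3.37/129) = 61.70 · log₁₀(0.02612)
= 61.70 · (-1.5830) = -97.67 mV

-98 mV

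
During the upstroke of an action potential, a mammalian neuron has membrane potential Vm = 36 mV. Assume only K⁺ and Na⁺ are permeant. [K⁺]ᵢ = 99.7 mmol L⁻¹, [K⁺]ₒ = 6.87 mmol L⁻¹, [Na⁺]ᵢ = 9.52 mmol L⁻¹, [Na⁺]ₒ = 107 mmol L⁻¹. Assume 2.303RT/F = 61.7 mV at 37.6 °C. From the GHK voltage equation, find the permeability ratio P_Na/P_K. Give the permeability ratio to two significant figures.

5.3

Let α = P_Na/P_K. GHK: Vm = 61.7·log₁₀[(Kₒ + α·Naₒ)/(Kᵢ + α·Naᵢ)].
10^(Vm/61.7) = 10^(36.0/61.7) = 3.8324
So 3.8324·(Kᵢ + α·Naᵢ) = Kₒ + α·Naₒ → α = (3.8324·99.7 − 6.87) / (107.0 − 3.8324·9.52)
α = (382.1 − 6.87) / (107.0 − 36.48) = 375.2/70.52 = 5.321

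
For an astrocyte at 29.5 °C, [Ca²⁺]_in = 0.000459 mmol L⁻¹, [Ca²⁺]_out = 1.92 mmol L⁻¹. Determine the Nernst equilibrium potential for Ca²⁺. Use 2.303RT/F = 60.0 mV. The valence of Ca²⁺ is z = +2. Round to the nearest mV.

E = (60.0/z) · log₁₀([Ca²⁺]_out/[Ca²⁺]_in) with z = +2.
= (60.0/2) · log₁₀(1.92/0.000459) = 30.00 · log₁₀(4183)
= 30.00 · (3.6215) = 108.64 mV

109 mV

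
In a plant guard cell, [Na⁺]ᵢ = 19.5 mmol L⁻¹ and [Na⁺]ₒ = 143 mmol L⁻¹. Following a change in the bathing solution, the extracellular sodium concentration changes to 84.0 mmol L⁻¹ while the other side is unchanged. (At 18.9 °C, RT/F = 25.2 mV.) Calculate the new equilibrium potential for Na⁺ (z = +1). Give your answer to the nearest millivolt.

After the shift: [Na⁺]_out = 84.0, [Na⁺]_in = 19.5 mmol L⁻¹.
E_new = (25.2/1)·ln(84.0/19.5) = 25.20 · (1.4604) = 36.80 mV

37 mV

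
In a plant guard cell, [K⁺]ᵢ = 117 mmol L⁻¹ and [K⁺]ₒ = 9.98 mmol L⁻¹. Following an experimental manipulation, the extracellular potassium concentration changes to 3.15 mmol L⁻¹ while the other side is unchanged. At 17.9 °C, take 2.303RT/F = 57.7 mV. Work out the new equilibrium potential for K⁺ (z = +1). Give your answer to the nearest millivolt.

-91 mV

After the shift: [K⁺]_out = 3.15, [K⁺]_in = 117 mmol L⁻¹.
E_new = (57.7/1)·log₁₀(3.15/117) = 57.70 · (-1.5699) = -90.58 mV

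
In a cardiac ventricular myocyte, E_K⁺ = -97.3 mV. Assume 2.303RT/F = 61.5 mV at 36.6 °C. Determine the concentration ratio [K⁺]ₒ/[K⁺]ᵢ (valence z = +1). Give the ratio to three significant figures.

log₁₀([out]/[in]) = E·z/(61.5) = -97.3 × 1 / 61.5 = -1.5821
[out]/[in] = 10^(-1.5821) = 0.02617

0.0262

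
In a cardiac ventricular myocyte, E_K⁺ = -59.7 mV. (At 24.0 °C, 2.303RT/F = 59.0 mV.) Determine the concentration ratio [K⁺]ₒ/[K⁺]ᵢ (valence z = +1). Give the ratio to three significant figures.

log₁₀([out]/[in]) = E·z/(59.0) = -59.7 × 1 / 59.0 = -1.0119
[out]/[in] = 10^(-1.0119) = 0.09731

0.0973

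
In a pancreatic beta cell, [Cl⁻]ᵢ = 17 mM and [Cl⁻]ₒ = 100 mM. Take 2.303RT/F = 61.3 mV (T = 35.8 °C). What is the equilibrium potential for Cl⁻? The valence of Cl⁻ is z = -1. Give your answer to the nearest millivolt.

E = (61.3/z) · log₁₀([Cl⁻]_out/[Cl⁻]_in) with z = -1.
For an anion, dividing by z = -1 reverses the sign.
= (61.3/-1) · log₁₀(100/17) = -61.30 · log₁₀(5.882)
= -61.30 · (0.7696) = -47.17 mV

-47 mV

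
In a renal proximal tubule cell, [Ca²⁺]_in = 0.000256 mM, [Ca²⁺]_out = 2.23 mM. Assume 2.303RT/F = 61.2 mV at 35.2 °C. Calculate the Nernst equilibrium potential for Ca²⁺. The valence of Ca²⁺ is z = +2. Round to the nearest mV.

E = (61.2/z) · log₁₀([Ca²⁺]_out/[Ca²⁺]_in) with z = +2.
= (61.2/2) · log₁₀(2.23/0.000256) = 30.60 · log₁₀(8711)
= 30.60 · (3.9401) = 120.57 mV

121 mV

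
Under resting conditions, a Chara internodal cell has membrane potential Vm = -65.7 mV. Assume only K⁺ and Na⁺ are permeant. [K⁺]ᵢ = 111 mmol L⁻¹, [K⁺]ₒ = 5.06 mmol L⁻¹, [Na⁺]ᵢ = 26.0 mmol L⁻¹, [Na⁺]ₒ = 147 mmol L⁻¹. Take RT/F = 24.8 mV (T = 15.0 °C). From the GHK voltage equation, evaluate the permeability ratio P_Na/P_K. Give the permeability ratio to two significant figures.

0.019

Let α = P_Na/P_K. GHK: Vm = 24.8·ln[(Kₒ + α·Naₒ)/(Kᵢ + α·Naᵢ)].
e^(Vm/24.8) = e^(-65.7/24.8) = 0.070708
So 0.070708·(Kᵢ + α·Naᵢ) = Kₒ + α·Naₒ → α = (0.070708·111.0 − 5.06) / (147.0 − 0.070708·26.0)
α = (7.849 − 5.06) / (147.0 − 1.838) = 2.789/145.2 = 0.01921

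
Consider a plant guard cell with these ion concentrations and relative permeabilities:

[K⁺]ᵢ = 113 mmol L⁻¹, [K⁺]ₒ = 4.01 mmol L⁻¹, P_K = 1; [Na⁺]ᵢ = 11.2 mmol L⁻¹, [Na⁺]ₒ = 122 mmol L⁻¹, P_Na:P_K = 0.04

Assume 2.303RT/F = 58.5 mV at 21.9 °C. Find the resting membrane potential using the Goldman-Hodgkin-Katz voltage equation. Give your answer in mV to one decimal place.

-64.7 mV

Vm = 58.5 · log₁₀[(Σ P·[cation]ₒ + Σ P·[anion]ᵢ) / (Σ P·[cation]ᵢ + Σ P·[anion]ₒ)]
Numerator = 1×4.01 + 0.04×122 = 8.89
Denominator = 1×113 + 0.04×11.2 = 113.4
Vm = 58.5 · log₁₀(0.078362) = 58.5 × (-1.1059) = -64.69 mV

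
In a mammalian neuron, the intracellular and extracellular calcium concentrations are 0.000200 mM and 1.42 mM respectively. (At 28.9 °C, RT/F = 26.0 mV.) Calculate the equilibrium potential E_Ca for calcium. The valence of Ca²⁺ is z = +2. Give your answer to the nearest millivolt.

115 mV

E = (26.0/z) · ln([Ca²⁺]_out/[Ca²⁺]_in) with z = +2.
= (26.0/2) · ln(1.42/0.000200) = 13.00 · ln(7100)
= 13.00 · (8.8679) = 115.28 mV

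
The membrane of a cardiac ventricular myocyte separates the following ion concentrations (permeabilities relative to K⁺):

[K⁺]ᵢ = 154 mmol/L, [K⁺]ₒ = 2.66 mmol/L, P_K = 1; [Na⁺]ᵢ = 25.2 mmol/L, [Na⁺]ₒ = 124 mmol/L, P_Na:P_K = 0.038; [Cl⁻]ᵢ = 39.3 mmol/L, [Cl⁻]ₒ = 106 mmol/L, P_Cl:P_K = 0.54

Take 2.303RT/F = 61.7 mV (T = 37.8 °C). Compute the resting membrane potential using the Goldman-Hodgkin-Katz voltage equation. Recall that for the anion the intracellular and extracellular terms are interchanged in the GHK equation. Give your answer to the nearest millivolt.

-54 mV

Vm = 61.7 · log₁₀[(Σ P·[cation]ₒ + Σ P·[anion]ᵢ) / (Σ P·[cation]ᵢ + Σ P·[anion]ₒ)]
Numerator = 1×2.66 + 0.038×124 + 0.54×39.3 = 28.59
Denominator = 1×154 + 0.038×25.2 + 0.54×106 = 212.2
Vm = 61.7 · log₁₀(0.13475) = 61.7 × (-0.8705) = -53.71 mV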